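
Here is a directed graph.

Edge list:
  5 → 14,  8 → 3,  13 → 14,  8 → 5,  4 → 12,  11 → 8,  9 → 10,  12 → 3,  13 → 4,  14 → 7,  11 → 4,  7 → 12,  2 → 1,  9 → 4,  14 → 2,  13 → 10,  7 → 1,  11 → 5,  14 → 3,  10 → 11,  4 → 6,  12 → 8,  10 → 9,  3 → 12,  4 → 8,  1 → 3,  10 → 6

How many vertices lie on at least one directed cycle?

A vertex is on a directed cycle iff it belongs to a strongly connected component of size ≥ 2 (or has a self-loop).
The vertices on cycles are {1, 2, 3, 5, 7, 8, 9, 10, 12, 14} — 10 in total.

10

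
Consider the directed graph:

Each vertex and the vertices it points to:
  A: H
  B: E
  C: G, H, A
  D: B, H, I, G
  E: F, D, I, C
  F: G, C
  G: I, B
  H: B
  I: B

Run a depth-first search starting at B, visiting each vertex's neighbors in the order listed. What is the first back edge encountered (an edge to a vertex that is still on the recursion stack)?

DFS from B (visiting each vertex's neighbors in the order listed); mark gray on enter, black on exit:
B gray
  E gray
    F gray
      G gray
        I gray
          I→B: B is gray → back edge
First back edge: I → B.

I→B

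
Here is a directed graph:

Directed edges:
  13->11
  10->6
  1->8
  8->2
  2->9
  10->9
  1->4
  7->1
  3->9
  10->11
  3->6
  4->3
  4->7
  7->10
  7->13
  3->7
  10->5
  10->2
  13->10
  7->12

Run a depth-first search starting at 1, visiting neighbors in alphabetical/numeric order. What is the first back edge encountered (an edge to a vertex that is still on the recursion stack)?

7→1

DFS from 1 (visiting neighbors in alphabetical/numeric order); mark gray on enter, black on exit:
1 gray
  4 gray
    3 gray
      6 gray
      6 black
      7 gray
        7→1: 1 is gray → back edge
First back edge: 7 → 1.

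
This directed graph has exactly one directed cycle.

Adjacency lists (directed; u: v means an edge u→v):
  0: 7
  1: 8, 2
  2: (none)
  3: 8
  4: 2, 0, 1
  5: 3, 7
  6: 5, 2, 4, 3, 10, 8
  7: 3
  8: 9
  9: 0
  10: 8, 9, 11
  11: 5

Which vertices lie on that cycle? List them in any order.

0, 3, 7, 8, 9

DFS with gray/black marking from 0:
0 gray
  7 gray
    3 gray
      8 gray
        9 gray
          9→0: 0 is gray → back edge
Back edge closes the cycle 0 → 7 → 3 → 8 → 9 → 0; its vertices are {0, 3, 7, 8, 9}.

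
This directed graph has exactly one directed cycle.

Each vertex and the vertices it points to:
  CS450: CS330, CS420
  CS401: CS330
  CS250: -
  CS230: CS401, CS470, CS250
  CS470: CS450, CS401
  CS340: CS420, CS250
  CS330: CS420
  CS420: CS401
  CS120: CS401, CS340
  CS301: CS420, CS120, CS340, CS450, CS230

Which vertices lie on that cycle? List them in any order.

DFS with gray/black marking from CS401:
CS401 gray
  CS330 gray
    CS420 gray
      CS420→CS401: CS401 is gray → back edge
Back edge closes the cycle CS401 → CS330 → CS420 → CS401; its vertices are {CS330, CS401, CS420}.

CS330, CS401, CS420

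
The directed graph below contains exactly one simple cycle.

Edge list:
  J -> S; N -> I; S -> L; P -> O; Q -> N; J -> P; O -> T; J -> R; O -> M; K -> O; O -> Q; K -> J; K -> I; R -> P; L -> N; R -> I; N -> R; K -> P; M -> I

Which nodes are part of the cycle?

N, O, P, Q, R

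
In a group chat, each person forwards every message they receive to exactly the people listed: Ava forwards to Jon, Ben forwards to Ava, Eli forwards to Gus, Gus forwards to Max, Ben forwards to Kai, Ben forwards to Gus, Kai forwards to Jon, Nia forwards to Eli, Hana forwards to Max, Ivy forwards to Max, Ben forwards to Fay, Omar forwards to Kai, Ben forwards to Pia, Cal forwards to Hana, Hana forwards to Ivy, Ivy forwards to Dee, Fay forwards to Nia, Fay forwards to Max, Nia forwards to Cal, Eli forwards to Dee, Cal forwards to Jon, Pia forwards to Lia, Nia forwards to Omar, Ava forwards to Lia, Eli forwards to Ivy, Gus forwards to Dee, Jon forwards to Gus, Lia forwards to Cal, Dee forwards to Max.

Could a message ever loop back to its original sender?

No

DFS with white/gray/black marking, starting from Hana:
Hana gray
  Ivy gray
    Dee gray
      Max gray
      Max black
    Dee black
    Ivy→Max: Max black — skip
  Ivy black
  Hana→Max: Max black — skip
Hana black
Pia gray
  Lia gray
    Cal gray
      Jon gray
        Gus gray
          Gus→Dee: Dee black — skip
          Gus→Max: Max black — skip
        Gus black
      Jon black
      Cal→Hana: Hana black — skip
    Cal black
  Lia black
Pia black
Kai gray
  Kai→Jon: Jon black — skip
Kai black
Ben gray
  Ben→Kai: Kai black — skip
  Ava gray
    Ava→Lia: Lia black — skip
    Ava→Jon: Jon black — skip
  Ava black
  Fay gray
    Fay→Max: Max black — skip
    Nia gray
      Eli gray
        Eli→Ivy: Ivy black — skip
        Eli→Dee: Dee black — skip
        Eli→Gus: Gus black — skip
      Eli black
      Nia→Cal: Cal black — skip
      Omar gray
        Omar→Kai: Kai black — skip
      Omar black
    Nia black
  Fay black
  Ben→Pia: Pia black — skip
  Ben→Gus: Gus black — skip
Ben black
Every edge goes to a white or black vertex — no back edge, so the graph is acyclic.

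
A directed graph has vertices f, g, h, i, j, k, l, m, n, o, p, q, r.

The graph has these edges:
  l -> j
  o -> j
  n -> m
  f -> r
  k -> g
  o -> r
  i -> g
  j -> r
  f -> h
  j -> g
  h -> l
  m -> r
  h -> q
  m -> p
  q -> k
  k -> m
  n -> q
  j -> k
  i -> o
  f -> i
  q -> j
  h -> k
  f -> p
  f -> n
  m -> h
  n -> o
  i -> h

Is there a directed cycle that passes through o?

No

o lies on a cycle iff there is a path from o back to itself.
Exploring from o, it never reaches itself; equivalently, its strongly connected component is a singleton.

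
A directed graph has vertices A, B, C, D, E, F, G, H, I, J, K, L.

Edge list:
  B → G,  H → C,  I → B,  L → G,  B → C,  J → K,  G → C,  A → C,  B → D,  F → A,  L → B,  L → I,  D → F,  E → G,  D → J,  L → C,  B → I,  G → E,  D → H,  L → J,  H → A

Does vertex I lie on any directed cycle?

I is on a cycle iff I can reach itself via ≥1 edge.
I → B → I — yes.

Yes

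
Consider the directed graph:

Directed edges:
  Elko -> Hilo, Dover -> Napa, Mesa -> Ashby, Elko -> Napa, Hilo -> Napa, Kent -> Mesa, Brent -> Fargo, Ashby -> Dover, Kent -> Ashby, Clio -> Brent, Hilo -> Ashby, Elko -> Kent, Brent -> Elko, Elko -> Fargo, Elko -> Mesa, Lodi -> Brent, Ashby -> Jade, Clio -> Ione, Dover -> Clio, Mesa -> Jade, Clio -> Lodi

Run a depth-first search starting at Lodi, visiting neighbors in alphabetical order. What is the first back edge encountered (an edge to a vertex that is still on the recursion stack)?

Clio→Brent

DFS from Lodi (visiting neighbors in alphabetical order); mark gray on enter, black on exit:
Lodi gray
  Brent gray
    Elko gray
      Fargo gray
      Fargo black
      Hilo gray
        Ashby gray
          Dover gray
            Clio gray
              Clio→Brent: Brent is gray → back edge
First back edge: Clio → Brent.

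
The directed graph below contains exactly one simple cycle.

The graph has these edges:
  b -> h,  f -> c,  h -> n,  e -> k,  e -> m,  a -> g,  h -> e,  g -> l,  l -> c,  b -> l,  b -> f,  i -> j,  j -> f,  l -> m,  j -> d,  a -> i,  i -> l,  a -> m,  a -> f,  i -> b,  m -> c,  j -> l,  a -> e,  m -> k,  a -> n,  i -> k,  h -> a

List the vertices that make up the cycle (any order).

DFS with gray/black marking from a:
a gray
  g gray
    l gray
      c gray
      c black
      m gray
        m→c: c black — skip
        k gray
        k black
      m black
    l black
  g black
  e gray
    e→m: m black — skip
    e→k: k black — skip
  e black
  a→m: m black — skip
  i gray
    i→k: k black — skip
    b gray
      h gray
        n gray
        n black
        h→e: e black — skip
        h→a: a is gray → back edge
Back edge closes the cycle a → i → b → h → a; its vertices are {a, b, h, i}.

a, b, h, i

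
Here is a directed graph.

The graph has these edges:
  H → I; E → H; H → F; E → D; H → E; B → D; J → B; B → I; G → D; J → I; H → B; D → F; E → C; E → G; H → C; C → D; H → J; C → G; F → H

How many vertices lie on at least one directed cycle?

8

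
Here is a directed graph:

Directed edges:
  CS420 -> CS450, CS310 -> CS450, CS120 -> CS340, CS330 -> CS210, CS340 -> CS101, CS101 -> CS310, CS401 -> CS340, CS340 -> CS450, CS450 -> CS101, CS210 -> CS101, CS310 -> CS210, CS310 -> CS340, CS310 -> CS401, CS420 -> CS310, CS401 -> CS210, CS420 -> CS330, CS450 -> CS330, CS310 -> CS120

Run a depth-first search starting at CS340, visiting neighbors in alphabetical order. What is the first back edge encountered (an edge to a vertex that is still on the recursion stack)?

DFS from CS340 (visiting neighbors in alphabetical order); mark gray on enter, black on exit:
CS340 gray
  CS101 gray
    CS310 gray
      CS120 gray
        CS120→CS340: CS340 is gray → back edge
First back edge: CS120 → CS340.

CS120->CS340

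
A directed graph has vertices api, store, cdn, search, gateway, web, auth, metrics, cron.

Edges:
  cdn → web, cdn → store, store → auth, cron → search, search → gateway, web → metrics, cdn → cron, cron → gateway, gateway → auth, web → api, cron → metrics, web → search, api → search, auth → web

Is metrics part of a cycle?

No

metrics lies on a cycle iff there is a path from metrics back to itself.
Exploring from metrics, it never reaches itself; equivalently, its strongly connected component is a singleton.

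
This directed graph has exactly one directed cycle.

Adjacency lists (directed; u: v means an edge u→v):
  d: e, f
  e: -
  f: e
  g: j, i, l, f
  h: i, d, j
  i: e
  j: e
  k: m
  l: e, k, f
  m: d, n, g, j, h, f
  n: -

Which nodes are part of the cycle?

g, k, l, m

DFS with gray/black marking from m:
m gray
  d gray
    e gray
    e black
    f gray
      f→e: e black — skip
    f black
  d black
  n gray
  n black
  g gray
    j gray
      j→e: e black — skip
    j black
    i gray
      i→e: e black — skip
    i black
    l gray
      l→e: e black — skip
      k gray
        k→m: m is gray → back edge
Back edge closes the cycle m → g → l → k → m; its vertices are {g, k, l, m}.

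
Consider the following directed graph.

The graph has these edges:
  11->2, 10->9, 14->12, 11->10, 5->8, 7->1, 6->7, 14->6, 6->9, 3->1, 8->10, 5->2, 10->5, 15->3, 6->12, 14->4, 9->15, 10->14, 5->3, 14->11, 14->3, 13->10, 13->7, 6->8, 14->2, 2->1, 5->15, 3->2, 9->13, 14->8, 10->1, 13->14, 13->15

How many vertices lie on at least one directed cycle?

8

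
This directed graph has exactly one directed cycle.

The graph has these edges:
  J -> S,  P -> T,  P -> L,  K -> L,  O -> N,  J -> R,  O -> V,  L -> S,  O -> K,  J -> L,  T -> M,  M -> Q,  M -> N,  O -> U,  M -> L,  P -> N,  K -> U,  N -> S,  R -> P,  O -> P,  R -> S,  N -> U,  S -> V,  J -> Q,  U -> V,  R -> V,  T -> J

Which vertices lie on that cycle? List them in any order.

J, P, R, T

DFS with gray/black marking from P:
P gray
  N gray
    U gray
      V gray
      V black
    U black
    S gray
      S→V: V black — skip
    S black
  N black
  T gray
    J gray
      Q gray
      Q black
      L gray
        L→S: S black — skip
      L black
      J→S: S black — skip
      R gray
        R→V: V black — skip
        R→P: P is gray → back edge
Back edge closes the cycle P → T → J → R → P; its vertices are {J, P, R, T}.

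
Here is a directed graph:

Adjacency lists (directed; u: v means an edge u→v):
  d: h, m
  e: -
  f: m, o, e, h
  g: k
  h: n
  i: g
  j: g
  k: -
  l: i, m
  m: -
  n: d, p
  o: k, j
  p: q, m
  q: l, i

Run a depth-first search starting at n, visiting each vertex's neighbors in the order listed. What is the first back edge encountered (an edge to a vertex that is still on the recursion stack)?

DFS from n (visiting each vertex's neighbors in the order listed); mark gray on enter, black on exit:
n gray
  d gray
    h gray
      h→n: n is gray → back edge
First back edge: h → n.

h→n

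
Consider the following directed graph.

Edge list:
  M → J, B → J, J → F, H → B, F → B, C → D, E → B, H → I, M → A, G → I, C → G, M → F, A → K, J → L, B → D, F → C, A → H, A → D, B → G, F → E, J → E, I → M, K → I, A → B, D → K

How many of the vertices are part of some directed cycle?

12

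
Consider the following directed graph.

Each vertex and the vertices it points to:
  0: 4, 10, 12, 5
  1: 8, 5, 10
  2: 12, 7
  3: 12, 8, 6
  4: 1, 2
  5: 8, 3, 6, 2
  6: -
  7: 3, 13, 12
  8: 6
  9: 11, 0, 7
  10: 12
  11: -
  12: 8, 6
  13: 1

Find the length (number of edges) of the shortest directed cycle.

For each vertex v, BFS finds the shortest path from v back to v.
The shortest such closed walk is 7 → 13 → 1 → 5 → 2 → 7, length 5.

5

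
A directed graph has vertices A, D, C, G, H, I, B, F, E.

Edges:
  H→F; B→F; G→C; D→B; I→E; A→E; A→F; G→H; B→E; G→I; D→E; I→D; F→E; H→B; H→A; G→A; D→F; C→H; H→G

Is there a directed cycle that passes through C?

Yes

C is on a cycle iff C can reach itself via ≥1 edge.
C → H → G → C — yes.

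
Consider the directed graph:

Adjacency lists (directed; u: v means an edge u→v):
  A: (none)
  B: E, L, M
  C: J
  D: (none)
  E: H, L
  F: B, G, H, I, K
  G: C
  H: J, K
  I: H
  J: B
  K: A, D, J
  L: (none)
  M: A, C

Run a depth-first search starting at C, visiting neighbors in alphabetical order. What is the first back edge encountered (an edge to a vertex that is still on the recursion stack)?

H→J

DFS from C (visiting neighbors in alphabetical order); mark gray on enter, black on exit:
C gray
  J gray
    B gray
      E gray
        H gray
          H→J: J is gray → back edge
First back edge: H → J.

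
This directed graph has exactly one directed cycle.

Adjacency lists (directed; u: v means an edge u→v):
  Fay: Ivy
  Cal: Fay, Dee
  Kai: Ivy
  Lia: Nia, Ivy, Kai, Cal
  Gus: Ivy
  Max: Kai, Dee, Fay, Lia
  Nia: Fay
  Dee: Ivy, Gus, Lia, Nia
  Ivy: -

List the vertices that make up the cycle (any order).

Cal, Dee, Lia

DFS with gray/black marking from Dee:
Dee gray
  Ivy gray
  Ivy black
  Gus gray
    Gus→Ivy: Ivy black — skip
  Gus black
  Lia gray
    Nia gray
      Fay gray
        Fay→Ivy: Ivy black — skip
      Fay black
    Nia black
    Lia→Ivy: Ivy black — skip
    Kai gray
      Kai→Ivy: Ivy black — skip
    Kai black
    Cal gray
      Cal→Fay: Fay black — skip
      Cal→Dee: Dee is gray → back edge
Back edge closes the cycle Dee → Lia → Cal → Dee; its vertices are {Cal, Dee, Lia}.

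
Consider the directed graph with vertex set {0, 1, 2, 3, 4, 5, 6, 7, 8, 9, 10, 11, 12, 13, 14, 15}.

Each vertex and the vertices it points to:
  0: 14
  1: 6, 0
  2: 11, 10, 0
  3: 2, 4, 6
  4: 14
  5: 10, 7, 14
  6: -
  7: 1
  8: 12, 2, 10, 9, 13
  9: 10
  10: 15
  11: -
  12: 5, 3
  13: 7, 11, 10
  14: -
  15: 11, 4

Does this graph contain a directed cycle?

No

DFS with white/gray/black marking, starting from 7:
7 gray
  1 gray
    6 gray
    6 black
    0 gray
      14 gray
      14 black
    0 black
  1 black
7 black
2 gray
  11 gray
  11 black
  10 gray
    15 gray
      15→11: 11 black — skip
      4 gray
        4→14: 14 black — skip
      4 black
    15 black
  10 black
  2→0: 0 black — skip
2 black
3 gray
  3→2: 2 black — skip
  3→4: 4 black — skip
  3→6: 6 black — skip
3 black
5 gray
  5→10: 10 black — skip
  5→7: 7 black — skip
  5→14: 14 black — skip
5 black
8 gray
  12 gray
    12→5: 5 black — skip
    12→3: 3 black — skip
  12 black
  8→2: 2 black — skip
  8→10: 10 black — skip
  9 gray
    9→10: 10 black — skip
  9 black
  13 gray
    13→7: 7 black — skip
    13→11: 11 black — skip
    13→10: 10 black — skip
  13 black
8 black
Every edge goes to a white or black vertex — no back edge, so the graph is acyclic.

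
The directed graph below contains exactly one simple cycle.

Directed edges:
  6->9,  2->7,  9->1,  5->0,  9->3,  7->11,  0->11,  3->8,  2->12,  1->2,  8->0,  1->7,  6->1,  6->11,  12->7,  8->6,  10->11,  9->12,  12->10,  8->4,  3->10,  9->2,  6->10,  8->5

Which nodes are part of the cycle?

DFS with gray/black marking from 8:
8 gray
  5 gray
    0 gray
      11 gray
      11 black
    0 black
  5 black
  6 gray
    1 gray
      2 gray
        7 gray
          7→11: 11 black — skip
        7 black
        12 gray
          12→7: 7 black — skip
          10 gray
            10→11: 11 black — skip
          10 black
        12 black
      2 black
      1→7: 7 black — skip
    1 black
    6→11: 11 black — skip
    6→10: 10 black — skip
    9 gray
      3 gray
        3→8: 8 is gray → back edge
Back edge closes the cycle 8 → 6 → 9 → 3 → 8; its vertices are {3, 6, 8, 9}.

3, 6, 8, 9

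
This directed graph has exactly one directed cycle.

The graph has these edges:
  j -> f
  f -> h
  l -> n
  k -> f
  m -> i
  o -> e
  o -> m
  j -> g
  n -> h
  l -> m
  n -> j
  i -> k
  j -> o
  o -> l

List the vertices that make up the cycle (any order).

j, l, n, o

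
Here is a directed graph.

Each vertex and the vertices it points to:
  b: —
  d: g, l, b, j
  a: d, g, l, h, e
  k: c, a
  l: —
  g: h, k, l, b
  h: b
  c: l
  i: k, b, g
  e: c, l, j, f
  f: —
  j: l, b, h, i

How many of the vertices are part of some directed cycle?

7

A vertex is on a directed cycle iff it belongs to a strongly connected component of size ≥ 2 (or has a self-loop).
The vertices on cycles are {a, d, e, g, i, j, k} — 7 in total.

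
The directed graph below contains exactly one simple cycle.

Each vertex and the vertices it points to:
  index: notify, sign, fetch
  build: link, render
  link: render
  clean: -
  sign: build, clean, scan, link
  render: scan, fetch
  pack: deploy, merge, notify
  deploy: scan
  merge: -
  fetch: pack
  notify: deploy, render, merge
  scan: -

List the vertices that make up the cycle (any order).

DFS with gray/black marking from fetch:
fetch gray
  pack gray
    deploy gray
      scan gray
      scan black
    deploy black
    merge gray
    merge black
    notify gray
      notify→deploy: deploy black — skip
      render gray
        render→scan: scan black — skip
        render→fetch: fetch is gray → back edge
Back edge closes the cycle fetch → pack → notify → render → fetch; its vertices are {pack, fetch, notify, render}.

pack, fetch, notify, render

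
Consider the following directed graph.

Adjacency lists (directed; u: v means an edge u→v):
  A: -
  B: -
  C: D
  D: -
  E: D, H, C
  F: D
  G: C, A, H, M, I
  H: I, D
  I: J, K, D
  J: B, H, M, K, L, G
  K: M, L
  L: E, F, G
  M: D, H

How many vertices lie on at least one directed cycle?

A vertex is on a directed cycle iff it belongs to a strongly connected component of size ≥ 2 (or has a self-loop).
The vertices on cycles are {E, G, H, I, J, K, L, M} — 8 in total.

8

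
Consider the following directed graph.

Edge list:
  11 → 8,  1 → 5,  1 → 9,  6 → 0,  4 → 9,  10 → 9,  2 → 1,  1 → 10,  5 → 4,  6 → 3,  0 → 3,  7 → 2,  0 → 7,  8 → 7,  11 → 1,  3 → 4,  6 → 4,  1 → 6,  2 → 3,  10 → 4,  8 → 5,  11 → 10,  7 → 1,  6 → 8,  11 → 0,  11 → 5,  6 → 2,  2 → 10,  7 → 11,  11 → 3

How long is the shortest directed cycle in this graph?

3

For each vertex v, BFS finds the shortest path from v back to v.
The shortest such closed walk is 6 → 2 → 1 → 6, length 3.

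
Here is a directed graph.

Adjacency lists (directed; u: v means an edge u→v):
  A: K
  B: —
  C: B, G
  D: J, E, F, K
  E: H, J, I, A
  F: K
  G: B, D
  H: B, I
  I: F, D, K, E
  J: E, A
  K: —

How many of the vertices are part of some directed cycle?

A vertex is on a directed cycle iff it belongs to a strongly connected component of size ≥ 2 (or has a self-loop).
The vertices on cycles are {D, E, H, I, J} — 5 in total.

5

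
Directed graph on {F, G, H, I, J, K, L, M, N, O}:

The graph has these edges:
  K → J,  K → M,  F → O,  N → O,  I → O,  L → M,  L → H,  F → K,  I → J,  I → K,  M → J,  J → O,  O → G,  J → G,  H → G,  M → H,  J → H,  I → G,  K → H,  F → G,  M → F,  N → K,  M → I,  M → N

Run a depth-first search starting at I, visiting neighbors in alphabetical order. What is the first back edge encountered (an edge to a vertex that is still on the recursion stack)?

DFS from I (visiting neighbors in alphabetical order); mark gray on enter, black on exit:
I gray
  G gray
  G black
  J gray
    J→G: G black — skip
    H gray
      H→G: G black — skip
    H black
    O gray
      O→G: G black — skip
    O black
  J black
  K gray
    K→H: H black — skip
    K→J: J black — skip
    M gray
      F gray
        F→G: G black — skip
        F→K: K is gray → back edge
First back edge: F → K.

F→K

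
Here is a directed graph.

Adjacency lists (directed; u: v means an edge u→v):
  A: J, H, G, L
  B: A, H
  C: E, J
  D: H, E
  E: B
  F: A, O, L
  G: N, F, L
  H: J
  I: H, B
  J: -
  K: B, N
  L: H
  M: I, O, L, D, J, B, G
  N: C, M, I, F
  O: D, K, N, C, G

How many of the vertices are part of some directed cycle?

12

A vertex is on a directed cycle iff it belongs to a strongly connected component of size ≥ 2 (or has a self-loop).
The vertices on cycles are {A, B, C, D, E, F, G, I, K, M, N, O} — 12 in total.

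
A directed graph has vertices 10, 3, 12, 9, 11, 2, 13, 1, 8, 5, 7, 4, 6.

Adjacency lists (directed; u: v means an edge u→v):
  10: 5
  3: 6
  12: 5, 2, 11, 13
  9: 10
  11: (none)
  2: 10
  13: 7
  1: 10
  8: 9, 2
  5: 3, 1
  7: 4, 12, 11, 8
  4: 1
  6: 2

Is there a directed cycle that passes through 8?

No

8 lies on a cycle iff there is a path from 8 back to itself.
Exploring from 8, it never reaches itself; equivalently, its strongly connected component is a singleton.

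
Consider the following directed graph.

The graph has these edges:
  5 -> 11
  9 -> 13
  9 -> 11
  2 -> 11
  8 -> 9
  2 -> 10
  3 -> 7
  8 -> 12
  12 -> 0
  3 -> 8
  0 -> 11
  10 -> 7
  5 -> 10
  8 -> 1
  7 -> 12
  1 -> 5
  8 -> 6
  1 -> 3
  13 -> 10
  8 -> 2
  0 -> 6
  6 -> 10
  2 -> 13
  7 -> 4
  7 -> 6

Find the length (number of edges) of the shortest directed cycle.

3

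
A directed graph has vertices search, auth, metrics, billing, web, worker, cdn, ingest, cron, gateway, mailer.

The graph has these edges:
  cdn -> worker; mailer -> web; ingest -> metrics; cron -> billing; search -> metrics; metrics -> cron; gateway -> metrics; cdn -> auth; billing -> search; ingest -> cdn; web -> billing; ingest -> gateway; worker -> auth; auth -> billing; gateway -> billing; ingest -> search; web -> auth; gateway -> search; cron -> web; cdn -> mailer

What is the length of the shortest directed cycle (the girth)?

4

For each vertex v, BFS finds the shortest path from v back to v.
The shortest such closed walk is search → metrics → cron → billing → search, length 4.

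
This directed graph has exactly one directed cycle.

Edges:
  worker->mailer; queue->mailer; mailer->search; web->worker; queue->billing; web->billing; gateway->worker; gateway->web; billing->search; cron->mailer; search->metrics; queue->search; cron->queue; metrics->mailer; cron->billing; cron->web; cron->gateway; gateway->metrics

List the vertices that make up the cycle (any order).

mailer, search, metrics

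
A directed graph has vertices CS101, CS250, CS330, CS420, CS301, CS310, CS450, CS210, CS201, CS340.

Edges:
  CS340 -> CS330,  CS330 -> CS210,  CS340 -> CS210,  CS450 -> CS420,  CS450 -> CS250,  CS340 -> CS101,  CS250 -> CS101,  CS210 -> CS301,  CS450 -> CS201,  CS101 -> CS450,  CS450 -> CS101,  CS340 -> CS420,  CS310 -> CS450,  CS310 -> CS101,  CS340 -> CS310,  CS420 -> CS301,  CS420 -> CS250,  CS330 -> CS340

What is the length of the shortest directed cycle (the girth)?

For each vertex v, BFS finds the shortest path from v back to v.
The shortest such closed walk is CS340 → CS330 → CS340, length 2.

2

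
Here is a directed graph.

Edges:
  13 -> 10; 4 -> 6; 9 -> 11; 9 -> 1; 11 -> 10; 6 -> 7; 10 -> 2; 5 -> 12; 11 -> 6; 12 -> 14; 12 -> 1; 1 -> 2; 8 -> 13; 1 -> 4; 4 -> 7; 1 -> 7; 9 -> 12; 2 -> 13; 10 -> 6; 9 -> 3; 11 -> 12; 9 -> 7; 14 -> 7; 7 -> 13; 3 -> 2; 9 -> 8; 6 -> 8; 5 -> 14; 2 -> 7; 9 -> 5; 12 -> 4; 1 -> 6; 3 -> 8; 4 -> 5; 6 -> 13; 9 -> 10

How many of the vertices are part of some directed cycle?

A vertex is on a directed cycle iff it belongs to a strongly connected component of size ≥ 2 (or has a self-loop).
The vertices on cycles are {1, 2, 4, 5, 6, 7, 8, 10, 12, 13} — 10 in total.

10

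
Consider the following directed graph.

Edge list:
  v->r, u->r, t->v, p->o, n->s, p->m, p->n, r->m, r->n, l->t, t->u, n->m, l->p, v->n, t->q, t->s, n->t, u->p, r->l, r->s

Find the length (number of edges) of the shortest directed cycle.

3

For each vertex v, BFS finds the shortest path from v back to v.
The shortest such closed walk is t → v → n → t, length 3.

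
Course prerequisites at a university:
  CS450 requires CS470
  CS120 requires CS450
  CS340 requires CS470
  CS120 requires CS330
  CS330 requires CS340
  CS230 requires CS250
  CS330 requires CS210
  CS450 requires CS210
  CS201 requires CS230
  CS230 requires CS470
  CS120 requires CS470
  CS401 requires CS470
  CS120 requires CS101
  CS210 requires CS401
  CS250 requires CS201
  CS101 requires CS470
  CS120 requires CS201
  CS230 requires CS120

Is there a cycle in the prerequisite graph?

Yes

DFS with white/gray/black marking, starting from CS330:
CS330 gray
  CS210 gray
    CS401 gray
      CS470 gray
      CS470 black
    CS401 black
  CS210 black
  CS340 gray
    CS340→CS470: CS470 black — skip
  CS340 black
CS330 black
CS201 gray
  CS230 gray
    CS250 gray
      CS250→CS201: CS201 is gray → back edge
Back edge found, so a cycle exists: CS201 → CS230 → CS250 → CS201.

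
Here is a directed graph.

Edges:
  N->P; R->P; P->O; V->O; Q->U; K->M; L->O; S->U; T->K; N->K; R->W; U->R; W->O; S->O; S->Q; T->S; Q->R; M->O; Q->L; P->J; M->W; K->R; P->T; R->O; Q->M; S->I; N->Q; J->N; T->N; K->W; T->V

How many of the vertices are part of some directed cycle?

A vertex is on a directed cycle iff it belongs to a strongly connected component of size ≥ 2 (or has a self-loop).
The vertices on cycles are {J, K, N, P, Q, R, S, T, U} — 9 in total.

9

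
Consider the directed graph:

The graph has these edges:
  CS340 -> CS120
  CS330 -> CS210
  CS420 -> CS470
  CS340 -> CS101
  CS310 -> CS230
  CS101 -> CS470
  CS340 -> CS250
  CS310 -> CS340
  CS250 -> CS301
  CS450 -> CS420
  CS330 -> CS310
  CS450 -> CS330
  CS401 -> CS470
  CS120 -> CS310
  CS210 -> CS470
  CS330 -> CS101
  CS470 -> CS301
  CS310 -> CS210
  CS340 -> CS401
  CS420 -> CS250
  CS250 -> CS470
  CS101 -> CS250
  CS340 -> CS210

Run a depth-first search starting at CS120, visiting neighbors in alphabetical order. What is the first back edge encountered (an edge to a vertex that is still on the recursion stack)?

DFS from CS120 (visiting neighbors in alphabetical order); mark gray on enter, black on exit:
CS120 gray
  CS310 gray
    CS210 gray
      CS470 gray
        CS301 gray
        CS301 black
      CS470 black
    CS210 black
    CS230 gray
    CS230 black
    CS340 gray
      CS101 gray
        CS250 gray
          CS250→CS301: CS301 black — skip
          CS250→CS470: CS470 black — skip
        CS250 black
        CS101→CS470: CS470 black — skip
      CS101 black
      CS340→CS120: CS120 is gray → back edge
First back edge: CS340 → CS120.

CS340->CS120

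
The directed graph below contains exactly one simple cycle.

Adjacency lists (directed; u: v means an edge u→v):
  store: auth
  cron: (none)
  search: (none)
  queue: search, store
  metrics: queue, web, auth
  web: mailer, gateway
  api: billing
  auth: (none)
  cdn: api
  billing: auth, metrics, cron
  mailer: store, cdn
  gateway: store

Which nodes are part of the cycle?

DFS with gray/black marking from metrics:
metrics gray
  queue gray
    search gray
    search black
    store gray
      auth gray
      auth black
    store black
  queue black
  web gray
    mailer gray
      mailer→store: store black — skip
      cdn gray
        api gray
          billing gray
            billing→auth: auth black — skip
            billing→metrics: metrics is gray → back edge
Back edge closes the cycle metrics → web → mailer → cdn → api → billing → metrics; its vertices are {api, cdn, web, mailer, billing, metrics}.

api, cdn, web, mailer, billing, metrics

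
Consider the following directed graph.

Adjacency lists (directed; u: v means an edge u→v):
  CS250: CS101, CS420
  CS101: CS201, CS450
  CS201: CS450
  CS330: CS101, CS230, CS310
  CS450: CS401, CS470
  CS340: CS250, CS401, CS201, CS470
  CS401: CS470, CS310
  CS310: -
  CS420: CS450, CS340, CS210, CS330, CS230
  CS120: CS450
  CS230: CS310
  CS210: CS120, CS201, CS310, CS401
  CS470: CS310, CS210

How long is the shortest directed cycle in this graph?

3

For each vertex v, BFS finds the shortest path from v back to v.
The shortest such closed walk is CS250 → CS420 → CS340 → CS250, length 3.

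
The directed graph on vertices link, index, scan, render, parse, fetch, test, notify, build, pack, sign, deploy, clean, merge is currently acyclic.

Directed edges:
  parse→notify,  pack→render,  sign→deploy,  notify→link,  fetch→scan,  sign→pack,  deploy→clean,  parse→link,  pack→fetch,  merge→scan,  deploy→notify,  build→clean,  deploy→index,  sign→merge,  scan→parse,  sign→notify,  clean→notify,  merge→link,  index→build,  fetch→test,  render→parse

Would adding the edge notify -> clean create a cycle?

Yes

Adding notify→clean creates a cycle iff clean can already reach notify.
Path from clean: clean → notify.
So clean → … → notify → clean is a cycle.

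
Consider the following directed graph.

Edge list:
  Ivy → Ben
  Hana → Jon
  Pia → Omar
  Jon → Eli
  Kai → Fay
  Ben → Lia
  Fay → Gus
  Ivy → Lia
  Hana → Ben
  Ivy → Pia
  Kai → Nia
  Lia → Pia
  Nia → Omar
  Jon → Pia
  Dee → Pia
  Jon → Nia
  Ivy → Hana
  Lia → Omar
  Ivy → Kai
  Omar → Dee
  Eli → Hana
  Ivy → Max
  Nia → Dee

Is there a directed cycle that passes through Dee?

Dee is on a cycle iff Dee can reach itself via ≥1 edge.
Dee → Pia → Omar → Dee — yes.

Yes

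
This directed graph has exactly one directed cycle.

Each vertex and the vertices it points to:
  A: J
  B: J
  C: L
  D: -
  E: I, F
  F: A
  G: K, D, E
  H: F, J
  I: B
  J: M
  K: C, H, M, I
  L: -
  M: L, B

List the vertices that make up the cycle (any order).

DFS with gray/black marking from J:
J gray
  M gray
    L gray
    L black
    B gray
      B→J: J is gray → back edge
Back edge closes the cycle J → M → B → J; its vertices are {B, J, M}.

B, J, M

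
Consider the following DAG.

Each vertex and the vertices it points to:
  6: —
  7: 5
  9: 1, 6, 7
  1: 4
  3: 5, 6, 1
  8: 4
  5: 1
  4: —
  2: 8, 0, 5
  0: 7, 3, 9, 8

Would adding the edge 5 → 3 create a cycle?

Yes

Adding 5→3 creates a cycle iff 3 can already reach 5.
Path from 3: 3 → 5.
So 3 → … → 5 → 3 is a cycle.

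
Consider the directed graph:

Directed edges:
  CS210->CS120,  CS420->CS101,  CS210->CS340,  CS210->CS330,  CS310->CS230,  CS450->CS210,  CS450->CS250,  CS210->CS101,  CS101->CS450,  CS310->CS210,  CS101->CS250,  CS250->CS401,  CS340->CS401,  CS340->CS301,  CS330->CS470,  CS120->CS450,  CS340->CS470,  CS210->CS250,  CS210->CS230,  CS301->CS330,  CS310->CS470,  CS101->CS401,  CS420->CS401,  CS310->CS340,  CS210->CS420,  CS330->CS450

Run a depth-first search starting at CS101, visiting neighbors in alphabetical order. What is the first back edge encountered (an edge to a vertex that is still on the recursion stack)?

CS210->CS101

DFS from CS101 (visiting neighbors in alphabetical order); mark gray on enter, black on exit:
CS101 gray
  CS250 gray
    CS401 gray
    CS401 black
  CS250 black
  CS101→CS401: CS401 black — skip
  CS450 gray
    CS210 gray
      CS210→CS101: CS101 is gray → back edge
First back edge: CS210 → CS101.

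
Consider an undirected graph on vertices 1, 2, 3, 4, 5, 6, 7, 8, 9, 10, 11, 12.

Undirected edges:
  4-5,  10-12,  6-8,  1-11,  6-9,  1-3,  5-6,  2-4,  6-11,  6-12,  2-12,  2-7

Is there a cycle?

Yes

DFS, tracking each vertex's parent; an edge to a visited non-parent vertex closes a cycle.
Start from 1:
visit 1 (parent –)
  visit 11 (parent 1)
    visit 6 (parent 11)
      visit 8 (parent 6)
        8–6: parent, skip
      visit 5 (parent 6)
        visit 4 (parent 5)
          visit 2 (parent 4)
            visit 12 (parent 2)
              visit 10 (parent 12)
                10–12: parent, skip
              12–6: 6 visited and ≠ parent → cycle
Cycle: 6 – 5 – 4 – 2 – 12 – 6.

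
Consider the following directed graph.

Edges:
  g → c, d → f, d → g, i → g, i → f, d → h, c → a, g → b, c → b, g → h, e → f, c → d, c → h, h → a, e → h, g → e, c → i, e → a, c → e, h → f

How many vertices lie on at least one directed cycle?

4

A vertex is on a directed cycle iff it belongs to a strongly connected component of size ≥ 2 (or has a self-loop).
The vertices on cycles are {c, d, g, i} — 4 in total.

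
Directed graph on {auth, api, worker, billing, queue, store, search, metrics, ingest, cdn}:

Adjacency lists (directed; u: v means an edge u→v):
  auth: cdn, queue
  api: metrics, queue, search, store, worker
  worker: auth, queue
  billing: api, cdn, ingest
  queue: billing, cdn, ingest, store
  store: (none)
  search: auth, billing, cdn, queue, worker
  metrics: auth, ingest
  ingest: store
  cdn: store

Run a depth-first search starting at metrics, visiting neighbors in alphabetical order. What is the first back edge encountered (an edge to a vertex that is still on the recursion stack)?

DFS from metrics (visiting neighbors in alphabetical order); mark gray on enter, black on exit:
metrics gray
  auth gray
    cdn gray
      store gray
      store black
    cdn black
    queue gray
      billing gray
        api gray
          api→metrics: metrics is gray → back edge
First back edge: api → metrics.

api->metrics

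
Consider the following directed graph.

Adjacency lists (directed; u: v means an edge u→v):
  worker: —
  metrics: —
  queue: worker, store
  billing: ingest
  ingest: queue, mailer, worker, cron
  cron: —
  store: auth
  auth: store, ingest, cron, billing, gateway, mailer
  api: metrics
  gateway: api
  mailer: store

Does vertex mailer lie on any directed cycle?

Yes

mailer is on a cycle iff mailer can reach itself via ≥1 edge.
mailer → store → auth → mailer — yes.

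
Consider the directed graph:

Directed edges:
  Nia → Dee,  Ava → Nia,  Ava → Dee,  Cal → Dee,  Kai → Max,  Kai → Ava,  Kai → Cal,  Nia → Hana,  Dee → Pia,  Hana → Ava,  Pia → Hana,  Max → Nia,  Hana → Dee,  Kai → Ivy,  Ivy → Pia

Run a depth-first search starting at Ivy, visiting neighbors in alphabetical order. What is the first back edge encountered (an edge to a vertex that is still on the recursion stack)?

DFS from Ivy (visiting neighbors in alphabetical order); mark gray on enter, black on exit:
Ivy gray
  Pia gray
    Hana gray
      Ava gray
        Dee gray
          Dee→Pia: Pia is gray → back edge
First back edge: Dee → Pia.

Dee→Pia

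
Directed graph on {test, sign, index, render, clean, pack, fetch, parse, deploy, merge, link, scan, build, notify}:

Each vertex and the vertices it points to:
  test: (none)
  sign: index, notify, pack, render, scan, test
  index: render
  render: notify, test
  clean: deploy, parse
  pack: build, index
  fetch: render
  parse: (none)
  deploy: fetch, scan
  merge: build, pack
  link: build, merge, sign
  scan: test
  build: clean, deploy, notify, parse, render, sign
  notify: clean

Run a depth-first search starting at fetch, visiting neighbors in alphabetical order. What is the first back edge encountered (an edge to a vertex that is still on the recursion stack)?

deploy->fetch

DFS from fetch (visiting neighbors in alphabetical order); mark gray on enter, black on exit:
fetch gray
  render gray
    notify gray
      clean gray
        deploy gray
          deploy→fetch: fetch is gray → back edge
First back edge: deploy → fetch.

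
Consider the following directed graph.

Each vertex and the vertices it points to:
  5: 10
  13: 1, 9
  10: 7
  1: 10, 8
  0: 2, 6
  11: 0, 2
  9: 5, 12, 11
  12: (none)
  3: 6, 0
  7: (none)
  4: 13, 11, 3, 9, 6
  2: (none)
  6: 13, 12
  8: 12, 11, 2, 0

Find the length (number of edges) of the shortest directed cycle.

5

For each vertex v, BFS finds the shortest path from v back to v.
The shortest such closed walk is 13 → 1 → 8 → 0 → 6 → 13, length 5.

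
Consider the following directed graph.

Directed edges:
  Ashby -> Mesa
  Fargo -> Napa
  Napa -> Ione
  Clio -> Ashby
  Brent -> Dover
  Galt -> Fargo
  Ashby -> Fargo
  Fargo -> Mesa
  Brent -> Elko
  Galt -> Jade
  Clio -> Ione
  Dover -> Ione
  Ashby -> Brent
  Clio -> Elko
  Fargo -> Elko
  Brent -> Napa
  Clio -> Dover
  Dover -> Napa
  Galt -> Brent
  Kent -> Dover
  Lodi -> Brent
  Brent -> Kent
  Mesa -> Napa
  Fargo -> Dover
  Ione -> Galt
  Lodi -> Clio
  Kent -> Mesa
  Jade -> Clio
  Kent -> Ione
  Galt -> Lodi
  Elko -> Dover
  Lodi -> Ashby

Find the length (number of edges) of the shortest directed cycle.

For each vertex v, BFS finds the shortest path from v back to v.
The shortest such closed walk is Galt → Brent → Napa → Ione → Galt, length 4.

4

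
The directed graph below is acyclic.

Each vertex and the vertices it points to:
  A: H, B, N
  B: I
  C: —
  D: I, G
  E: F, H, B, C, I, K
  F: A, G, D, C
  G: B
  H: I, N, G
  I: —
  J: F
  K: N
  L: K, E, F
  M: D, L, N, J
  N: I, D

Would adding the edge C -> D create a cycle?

No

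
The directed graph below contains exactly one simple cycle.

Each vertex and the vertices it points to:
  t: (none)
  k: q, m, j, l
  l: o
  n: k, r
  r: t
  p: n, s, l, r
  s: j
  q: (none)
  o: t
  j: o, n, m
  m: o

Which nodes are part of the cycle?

DFS with gray/black marking from n:
n gray
  k gray
    q gray
    q black
    m gray
      o gray
        t gray
        t black
      o black
    m black
    j gray
      j→o: o black — skip
      j→n: n is gray → back edge
Back edge closes the cycle n → k → j → n; its vertices are {j, k, n}.

j, k, n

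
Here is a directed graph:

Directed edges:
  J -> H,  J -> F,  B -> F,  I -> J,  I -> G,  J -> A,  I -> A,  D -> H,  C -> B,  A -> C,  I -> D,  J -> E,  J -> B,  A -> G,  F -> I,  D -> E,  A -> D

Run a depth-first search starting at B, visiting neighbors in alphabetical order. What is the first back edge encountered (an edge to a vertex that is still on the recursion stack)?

C→B

DFS from B (visiting neighbors in alphabetical order); mark gray on enter, black on exit:
B gray
  F gray
    I gray
      A gray
        C gray
          C→B: B is gray → back edge
First back edge: C → B.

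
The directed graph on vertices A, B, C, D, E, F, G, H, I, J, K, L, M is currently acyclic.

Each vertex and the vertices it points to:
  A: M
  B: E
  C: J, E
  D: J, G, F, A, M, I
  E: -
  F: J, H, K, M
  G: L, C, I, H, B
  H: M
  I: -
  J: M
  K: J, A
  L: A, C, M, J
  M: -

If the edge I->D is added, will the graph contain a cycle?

Yes

Adding I→D creates a cycle iff D can already reach I.
Path from D: D → I.
So D → … → I → D is a cycle.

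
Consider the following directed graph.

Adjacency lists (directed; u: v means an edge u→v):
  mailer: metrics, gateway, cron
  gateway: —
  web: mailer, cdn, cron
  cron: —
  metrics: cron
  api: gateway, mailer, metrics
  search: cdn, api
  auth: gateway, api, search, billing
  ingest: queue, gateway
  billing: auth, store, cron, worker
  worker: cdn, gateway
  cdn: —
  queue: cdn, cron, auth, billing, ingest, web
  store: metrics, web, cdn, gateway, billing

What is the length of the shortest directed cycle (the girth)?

2

For each vertex v, BFS finds the shortest path from v back to v.
The shortest such closed walk is queue → ingest → queue, length 2.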